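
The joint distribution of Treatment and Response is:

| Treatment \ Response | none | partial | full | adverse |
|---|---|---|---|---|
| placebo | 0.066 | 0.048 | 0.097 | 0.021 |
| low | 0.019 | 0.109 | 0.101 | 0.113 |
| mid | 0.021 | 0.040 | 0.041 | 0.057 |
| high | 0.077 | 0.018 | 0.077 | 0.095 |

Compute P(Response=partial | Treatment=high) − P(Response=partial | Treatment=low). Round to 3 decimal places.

P(Treatment=high) = 0.077 + 0.018 + 0.077 + 0.095 = 0.267; P(Response=partial | Treatment=high) = 0.018/0.267 = 0.0674.
P(Treatment=low) = 0.019 + 0.109 + 0.101 + 0.113 = 0.342; P(Response=partial | Treatment=low) = 0.109/0.342 = 0.3187.
Difference = -0.251.

-0.251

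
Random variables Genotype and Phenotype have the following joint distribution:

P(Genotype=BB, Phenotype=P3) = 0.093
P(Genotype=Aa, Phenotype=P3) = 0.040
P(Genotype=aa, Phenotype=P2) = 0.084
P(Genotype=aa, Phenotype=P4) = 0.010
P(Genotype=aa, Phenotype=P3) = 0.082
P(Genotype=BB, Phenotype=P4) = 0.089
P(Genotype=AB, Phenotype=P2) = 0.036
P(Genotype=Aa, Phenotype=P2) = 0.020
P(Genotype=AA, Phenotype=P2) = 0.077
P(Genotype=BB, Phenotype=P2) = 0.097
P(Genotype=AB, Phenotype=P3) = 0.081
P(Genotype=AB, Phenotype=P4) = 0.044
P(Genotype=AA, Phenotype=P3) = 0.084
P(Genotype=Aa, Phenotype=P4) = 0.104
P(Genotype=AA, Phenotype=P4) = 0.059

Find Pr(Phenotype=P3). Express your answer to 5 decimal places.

P(Phenotype=P3) = 0.084 + 0.040 + 0.082 + 0.081 + 0.093 = 0.380.

0.38000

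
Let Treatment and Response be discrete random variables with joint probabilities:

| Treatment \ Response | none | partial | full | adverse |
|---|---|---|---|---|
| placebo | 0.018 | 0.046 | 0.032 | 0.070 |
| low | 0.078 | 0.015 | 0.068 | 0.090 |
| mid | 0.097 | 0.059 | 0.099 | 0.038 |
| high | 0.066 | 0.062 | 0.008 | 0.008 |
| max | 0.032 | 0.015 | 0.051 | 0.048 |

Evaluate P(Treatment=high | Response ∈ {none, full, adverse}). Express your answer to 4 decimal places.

P(Response=none) = 0.018 + 0.078 + 0.097 + 0.066 + 0.032 = 0.291.
P(Response=full) = 0.032 + 0.068 + 0.099 + 0.008 + 0.051 = 0.258.
P(Response=adverse) = 0.070 + 0.090 + 0.038 + 0.008 + 0.048 = 0.254.
P(Response ∈ {none, full, adverse}) = 0.291 + 0.258 + 0.254 = 0.803; P(Treatment=high, Response ∈ {none, full, adverse}) = 0.066 + 0.008 + 0.008 = 0.082.
P(Treatment=high | Response ∈ {none, full, adverse}) = 0.082/0.803 = 0.1021.

0.1021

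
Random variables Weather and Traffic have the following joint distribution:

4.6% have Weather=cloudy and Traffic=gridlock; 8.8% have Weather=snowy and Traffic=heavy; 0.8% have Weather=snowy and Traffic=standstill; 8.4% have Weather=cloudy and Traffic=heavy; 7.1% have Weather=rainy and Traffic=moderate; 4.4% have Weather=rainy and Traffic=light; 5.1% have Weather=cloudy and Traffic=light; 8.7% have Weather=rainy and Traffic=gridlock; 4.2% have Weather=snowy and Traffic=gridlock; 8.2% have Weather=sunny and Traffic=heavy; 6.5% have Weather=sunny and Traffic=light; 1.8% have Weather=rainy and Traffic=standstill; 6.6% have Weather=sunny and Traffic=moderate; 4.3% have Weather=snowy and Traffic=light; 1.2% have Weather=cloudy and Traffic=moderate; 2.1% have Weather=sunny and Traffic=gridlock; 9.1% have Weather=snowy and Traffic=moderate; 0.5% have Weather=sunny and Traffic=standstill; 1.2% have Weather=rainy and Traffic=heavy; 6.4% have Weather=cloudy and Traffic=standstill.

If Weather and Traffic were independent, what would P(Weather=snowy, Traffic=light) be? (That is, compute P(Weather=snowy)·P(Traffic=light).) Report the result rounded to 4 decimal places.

P(Weather=snowy) = 0.043 + 0.091 + 0.088 + 0.042 + 0.008 = 0.272.
P(Traffic=light) = 0.065 + 0.051 + 0.044 + 0.043 = 0.203.
Product: 0.272 × 0.203 = 0.0552.

0.0552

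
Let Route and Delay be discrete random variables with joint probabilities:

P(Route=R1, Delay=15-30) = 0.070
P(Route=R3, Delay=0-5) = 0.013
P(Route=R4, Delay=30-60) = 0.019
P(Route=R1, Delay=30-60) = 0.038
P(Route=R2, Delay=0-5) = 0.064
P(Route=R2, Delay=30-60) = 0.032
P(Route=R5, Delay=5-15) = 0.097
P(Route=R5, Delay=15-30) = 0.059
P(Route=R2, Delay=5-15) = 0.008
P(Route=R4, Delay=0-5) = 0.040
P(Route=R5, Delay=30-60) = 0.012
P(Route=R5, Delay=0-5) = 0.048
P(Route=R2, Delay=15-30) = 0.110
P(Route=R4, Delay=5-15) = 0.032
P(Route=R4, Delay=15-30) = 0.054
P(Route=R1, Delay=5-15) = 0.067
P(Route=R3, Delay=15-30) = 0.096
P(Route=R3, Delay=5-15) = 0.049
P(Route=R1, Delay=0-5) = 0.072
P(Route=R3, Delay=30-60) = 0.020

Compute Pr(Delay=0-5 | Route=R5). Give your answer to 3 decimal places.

0.222

P(Route=R5) = 0.048 + 0.097 + 0.059 + 0.012 = 0.216.
P(Delay=0-5 | Route=R5) = 0.048/0.216 = 0.222.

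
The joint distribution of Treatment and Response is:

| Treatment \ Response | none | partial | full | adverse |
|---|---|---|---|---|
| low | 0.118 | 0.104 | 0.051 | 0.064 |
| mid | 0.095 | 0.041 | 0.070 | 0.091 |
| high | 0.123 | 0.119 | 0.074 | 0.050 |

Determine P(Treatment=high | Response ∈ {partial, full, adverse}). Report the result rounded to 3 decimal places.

0.366

P(Response=partial) = 0.104 + 0.041 + 0.119 = 0.264.
P(Response=full) = 0.051 + 0.070 + 0.074 = 0.195.
P(Response=adverse) = 0.064 + 0.091 + 0.050 = 0.205.
P(Response ∈ {partial, full, adverse}) = 0.264 + 0.195 + 0.205 = 0.664; P(Treatment=high, Response ∈ {partial, full, adverse}) = 0.119 + 0.074 + 0.050 = 0.243.
P(Treatment=high | Response ∈ {partial, full, adverse}) = 0.243/0.664 = 0.366.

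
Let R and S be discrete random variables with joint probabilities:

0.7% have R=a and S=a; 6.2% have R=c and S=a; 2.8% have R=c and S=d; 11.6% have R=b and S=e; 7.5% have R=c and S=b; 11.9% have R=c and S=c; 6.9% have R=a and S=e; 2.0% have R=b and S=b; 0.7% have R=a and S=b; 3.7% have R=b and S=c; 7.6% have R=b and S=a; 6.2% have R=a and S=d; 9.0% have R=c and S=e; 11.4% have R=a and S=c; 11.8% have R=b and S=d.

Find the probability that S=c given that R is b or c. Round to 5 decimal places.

0.21053

P(R=b) = 0.076 + 0.020 + 0.037 + 0.118 + 0.116 = 0.367.
P(R=c) = 0.062 + 0.075 + 0.119 + 0.028 + 0.090 = 0.374.
P(R ∈ {b, c}) = 0.367 + 0.374 = 0.741; P(S=c, R ∈ {b, c}) = 0.037 + 0.119 = 0.156.
P(S=c | R ∈ {b, c}) = 0.156/0.741 = 0.21053.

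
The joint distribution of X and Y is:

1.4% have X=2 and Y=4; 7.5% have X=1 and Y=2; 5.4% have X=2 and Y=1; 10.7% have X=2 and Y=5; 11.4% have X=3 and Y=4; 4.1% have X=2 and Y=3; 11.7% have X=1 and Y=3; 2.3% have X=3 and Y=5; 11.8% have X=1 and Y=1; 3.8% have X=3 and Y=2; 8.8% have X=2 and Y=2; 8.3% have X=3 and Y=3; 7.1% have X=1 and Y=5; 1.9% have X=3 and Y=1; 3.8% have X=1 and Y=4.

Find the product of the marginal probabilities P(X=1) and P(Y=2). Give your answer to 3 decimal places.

P(X=1) = 0.118 + 0.075 + 0.117 + 0.038 + 0.071 = 0.419.
P(Y=2) = 0.075 + 0.088 + 0.038 = 0.201.
Product: 0.419 × 0.201 = 0.084.

0.084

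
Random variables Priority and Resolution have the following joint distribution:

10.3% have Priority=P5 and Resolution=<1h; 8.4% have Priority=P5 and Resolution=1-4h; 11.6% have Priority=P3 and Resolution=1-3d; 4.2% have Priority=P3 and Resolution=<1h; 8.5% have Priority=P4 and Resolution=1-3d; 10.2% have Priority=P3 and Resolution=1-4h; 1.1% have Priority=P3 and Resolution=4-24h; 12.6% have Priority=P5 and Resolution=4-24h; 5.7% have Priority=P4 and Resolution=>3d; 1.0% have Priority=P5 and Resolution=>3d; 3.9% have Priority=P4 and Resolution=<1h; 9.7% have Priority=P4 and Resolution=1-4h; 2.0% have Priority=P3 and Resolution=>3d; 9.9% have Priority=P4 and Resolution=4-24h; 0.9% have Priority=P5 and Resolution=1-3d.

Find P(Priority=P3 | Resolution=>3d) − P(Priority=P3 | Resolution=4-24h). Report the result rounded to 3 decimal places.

0.183

P(Resolution=>3d) = 0.020 + 0.057 + 0.010 = 0.087; P(Priority=P3 | Resolution=>3d) = 0.020/0.087 = 0.2299.
P(Resolution=4-24h) = 0.011 + 0.099 + 0.126 = 0.236; P(Priority=P3 | Resolution=4-24h) = 0.011/0.236 = 0.0466.
Difference = 0.183.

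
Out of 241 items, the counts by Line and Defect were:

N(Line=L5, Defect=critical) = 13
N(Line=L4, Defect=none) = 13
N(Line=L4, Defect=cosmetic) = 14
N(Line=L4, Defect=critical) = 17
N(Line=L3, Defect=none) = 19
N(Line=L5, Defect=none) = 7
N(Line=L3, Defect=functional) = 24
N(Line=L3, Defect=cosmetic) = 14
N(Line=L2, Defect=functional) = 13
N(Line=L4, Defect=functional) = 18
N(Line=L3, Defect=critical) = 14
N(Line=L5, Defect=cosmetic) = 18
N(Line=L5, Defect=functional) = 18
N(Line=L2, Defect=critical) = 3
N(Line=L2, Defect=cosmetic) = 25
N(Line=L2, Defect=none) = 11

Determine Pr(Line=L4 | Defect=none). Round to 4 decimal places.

0.2600

Total with Defect=none: 11 + 19 + 13 + 7 = 50.
P(Line=L4 | Defect=none) = 13/50 = 0.2600.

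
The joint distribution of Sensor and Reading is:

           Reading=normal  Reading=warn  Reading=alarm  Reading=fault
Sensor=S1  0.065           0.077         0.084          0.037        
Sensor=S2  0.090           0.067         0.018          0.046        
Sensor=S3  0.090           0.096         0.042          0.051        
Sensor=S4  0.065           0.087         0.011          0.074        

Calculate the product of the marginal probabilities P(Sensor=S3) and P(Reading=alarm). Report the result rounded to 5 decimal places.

P(Sensor=S3) = 0.090 + 0.096 + 0.042 + 0.051 = 0.279.
P(Reading=alarm) = 0.084 + 0.018 + 0.042 + 0.011 = 0.155.
Product: 0.279 × 0.155 = 0.04325.

0.04325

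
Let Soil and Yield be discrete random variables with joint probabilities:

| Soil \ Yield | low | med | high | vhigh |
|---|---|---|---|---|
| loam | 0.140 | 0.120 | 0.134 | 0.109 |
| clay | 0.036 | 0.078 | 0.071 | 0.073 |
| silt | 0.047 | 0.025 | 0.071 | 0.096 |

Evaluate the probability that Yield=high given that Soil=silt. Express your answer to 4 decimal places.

0.2971

P(Soil=silt) = 0.047 + 0.025 + 0.071 + 0.096 = 0.239.
P(Yield=high | Soil=silt) = 0.071/0.239 = 0.2971.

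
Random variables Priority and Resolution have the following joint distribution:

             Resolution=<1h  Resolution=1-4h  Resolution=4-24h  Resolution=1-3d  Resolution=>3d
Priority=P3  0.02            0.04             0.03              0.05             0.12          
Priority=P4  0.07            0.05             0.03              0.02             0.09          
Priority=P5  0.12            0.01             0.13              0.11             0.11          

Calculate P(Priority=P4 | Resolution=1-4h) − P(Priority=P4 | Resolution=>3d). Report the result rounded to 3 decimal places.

P(Resolution=1-4h) = 0.04 + 0.05 + 0.01 = 0.10; P(Priority=P4 | Resolution=1-4h) = 0.05/0.10 = 0.5000.
P(Resolution=>3d) = 0.12 + 0.09 + 0.11 = 0.32; P(Priority=P4 | Resolution=>3d) = 0.09/0.32 = 0.2813.
Difference = 0.219.

0.219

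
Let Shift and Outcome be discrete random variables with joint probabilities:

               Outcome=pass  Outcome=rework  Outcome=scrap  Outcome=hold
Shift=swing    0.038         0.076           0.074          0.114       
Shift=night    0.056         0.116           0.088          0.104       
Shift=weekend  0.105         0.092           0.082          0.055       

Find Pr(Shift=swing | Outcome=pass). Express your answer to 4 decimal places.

0.1910

P(Outcome=pass) = 0.038 + 0.056 + 0.105 = 0.199.
P(Shift=swing | Outcome=pass) = 0.038/0.199 = 0.1910.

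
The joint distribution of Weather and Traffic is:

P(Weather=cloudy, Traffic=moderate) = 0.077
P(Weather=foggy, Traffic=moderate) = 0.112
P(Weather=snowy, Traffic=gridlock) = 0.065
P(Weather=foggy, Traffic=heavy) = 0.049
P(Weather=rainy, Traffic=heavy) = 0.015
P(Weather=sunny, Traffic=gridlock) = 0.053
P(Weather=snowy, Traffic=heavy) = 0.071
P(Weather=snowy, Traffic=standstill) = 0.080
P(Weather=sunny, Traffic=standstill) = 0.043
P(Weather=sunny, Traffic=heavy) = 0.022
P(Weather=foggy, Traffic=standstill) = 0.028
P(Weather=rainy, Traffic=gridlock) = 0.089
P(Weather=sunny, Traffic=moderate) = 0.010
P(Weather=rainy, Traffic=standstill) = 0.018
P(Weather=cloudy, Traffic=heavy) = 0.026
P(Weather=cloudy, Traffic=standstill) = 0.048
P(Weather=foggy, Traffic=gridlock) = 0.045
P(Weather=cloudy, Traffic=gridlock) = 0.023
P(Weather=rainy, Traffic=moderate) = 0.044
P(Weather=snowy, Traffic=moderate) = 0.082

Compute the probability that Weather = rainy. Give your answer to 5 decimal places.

0.16600

P(Weather=rainy) = 0.044 + 0.015 + 0.089 + 0.018 = 0.166.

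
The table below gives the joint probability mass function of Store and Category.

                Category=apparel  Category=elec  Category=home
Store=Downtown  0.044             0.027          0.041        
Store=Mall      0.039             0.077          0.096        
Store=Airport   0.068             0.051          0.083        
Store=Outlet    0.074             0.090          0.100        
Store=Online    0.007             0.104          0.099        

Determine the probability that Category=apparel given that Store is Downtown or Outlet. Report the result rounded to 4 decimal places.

0.3138

P(Store=Downtown) = 0.044 + 0.027 + 0.041 = 0.112.
P(Store=Outlet) = 0.074 + 0.090 + 0.100 = 0.264.
P(Store ∈ {Downtown, Outlet}) = 0.112 + 0.264 = 0.376; P(Category=apparel, Store ∈ {Downtown, Outlet}) = 0.044 + 0.074 = 0.118.
P(Category=apparel | Store ∈ {Downtown, Outlet}) = 0.118/0.376 = 0.3138.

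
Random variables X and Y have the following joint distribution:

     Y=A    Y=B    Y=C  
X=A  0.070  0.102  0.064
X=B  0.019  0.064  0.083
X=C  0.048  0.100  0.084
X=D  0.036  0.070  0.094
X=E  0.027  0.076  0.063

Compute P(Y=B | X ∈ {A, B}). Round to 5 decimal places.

0.41294

P(X=A) = 0.070 + 0.102 + 0.064 = 0.236.
P(X=B) = 0.019 + 0.064 + 0.083 = 0.166.
P(X ∈ {A, B}) = 0.236 + 0.166 = 0.402; P(Y=B, X ∈ {A, B}) = 0.102 + 0.064 = 0.166.
P(Y=B | X ∈ {A, B}) = 0.166/0.402 = 0.41294.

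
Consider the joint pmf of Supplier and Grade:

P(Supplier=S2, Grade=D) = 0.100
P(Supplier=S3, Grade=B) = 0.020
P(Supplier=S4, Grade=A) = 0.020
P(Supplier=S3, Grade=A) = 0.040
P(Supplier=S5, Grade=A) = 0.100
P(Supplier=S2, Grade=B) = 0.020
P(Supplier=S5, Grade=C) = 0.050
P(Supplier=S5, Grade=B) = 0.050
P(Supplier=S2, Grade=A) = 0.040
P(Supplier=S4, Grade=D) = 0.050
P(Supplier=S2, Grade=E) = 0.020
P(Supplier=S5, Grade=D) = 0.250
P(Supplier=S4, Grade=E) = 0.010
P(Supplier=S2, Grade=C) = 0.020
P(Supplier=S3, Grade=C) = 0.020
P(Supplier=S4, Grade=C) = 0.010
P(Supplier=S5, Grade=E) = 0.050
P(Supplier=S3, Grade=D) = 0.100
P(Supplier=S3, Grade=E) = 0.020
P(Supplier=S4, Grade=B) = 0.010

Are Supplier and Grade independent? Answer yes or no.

Every cell satisfies P(Supplier,Grade) = P(Supplier)·P(Grade). For instance P(Supplier=S4) = 0.100, P(Grade=E) = 0.100, and 0.100×0.100 = 0.010 matches the joint entry. So Supplier and Grade are independent.

yes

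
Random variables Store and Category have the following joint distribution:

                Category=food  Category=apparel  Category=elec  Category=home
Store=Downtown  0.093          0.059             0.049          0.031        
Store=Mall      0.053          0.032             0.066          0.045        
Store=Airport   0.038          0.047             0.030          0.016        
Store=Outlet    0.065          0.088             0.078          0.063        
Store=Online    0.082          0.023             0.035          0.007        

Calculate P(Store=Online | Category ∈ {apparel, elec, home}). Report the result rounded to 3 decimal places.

P(Category=apparel) = 0.059 + 0.032 + 0.047 + 0.088 + 0.023 = 0.249.
P(Category=elec) = 0.049 + 0.066 + 0.030 + 0.078 + 0.035 = 0.258.
P(Category=home) = 0.031 + 0.045 + 0.016 + 0.063 + 0.007 = 0.162.
P(Category ∈ {apparel, elec, home}) = 0.249 + 0.258 + 0.162 = 0.669; P(Store=Online, Category ∈ {apparel, elec, home}) = 0.023 + 0.035 + 0.007 = 0.065.
P(Store=Online | Category ∈ {apparel, elec, home}) = 0.065/0.669 = 0.097.

0.097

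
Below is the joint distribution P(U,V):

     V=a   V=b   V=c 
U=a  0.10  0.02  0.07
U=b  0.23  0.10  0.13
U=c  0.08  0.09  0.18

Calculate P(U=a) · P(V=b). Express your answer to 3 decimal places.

0.040

P(U=a) = 0.10 + 0.02 + 0.07 = 0.19.
P(V=b) = 0.02 + 0.10 + 0.09 = 0.21.
Product: 0.19 × 0.21 = 0.040.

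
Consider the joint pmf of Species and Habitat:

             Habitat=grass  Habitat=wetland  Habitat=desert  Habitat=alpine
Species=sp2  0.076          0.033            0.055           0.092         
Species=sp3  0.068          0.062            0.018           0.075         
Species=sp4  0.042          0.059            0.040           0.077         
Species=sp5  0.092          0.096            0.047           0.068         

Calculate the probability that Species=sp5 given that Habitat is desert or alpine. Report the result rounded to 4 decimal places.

P(Habitat=desert) = 0.055 + 0.018 + 0.040 + 0.047 = 0.160.
P(Habitat=alpine) = 0.092 + 0.075 + 0.077 + 0.068 = 0.312.
P(Habitat ∈ {desert, alpine}) = 0.160 + 0.312 = 0.472; P(Species=sp5, Habitat ∈ {desert, alpine}) = 0.047 + 0.068 = 0.115.
P(Species=sp5 | Habitat ∈ {desert, alpine}) = 0.115/0.472 = 0.2436.

0.2436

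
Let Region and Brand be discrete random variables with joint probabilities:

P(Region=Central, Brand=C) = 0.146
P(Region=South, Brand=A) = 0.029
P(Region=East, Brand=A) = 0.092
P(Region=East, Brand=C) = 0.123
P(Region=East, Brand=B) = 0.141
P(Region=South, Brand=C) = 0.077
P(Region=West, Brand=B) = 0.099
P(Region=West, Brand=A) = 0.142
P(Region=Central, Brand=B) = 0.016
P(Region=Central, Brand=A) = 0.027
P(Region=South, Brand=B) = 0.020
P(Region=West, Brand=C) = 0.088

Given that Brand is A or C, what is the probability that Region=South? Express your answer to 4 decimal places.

P(Brand=A) = 0.029 + 0.092 + 0.142 + 0.027 = 0.290.
P(Brand=C) = 0.077 + 0.123 + 0.088 + 0.146 = 0.434.
P(Brand ∈ {A, C}) = 0.290 + 0.434 = 0.724; P(Region=South, Brand ∈ {A, C}) = 0.029 + 0.077 = 0.106.
P(Region=South | Brand ∈ {A, C}) = 0.106/0.724 = 0.1464.

0.1464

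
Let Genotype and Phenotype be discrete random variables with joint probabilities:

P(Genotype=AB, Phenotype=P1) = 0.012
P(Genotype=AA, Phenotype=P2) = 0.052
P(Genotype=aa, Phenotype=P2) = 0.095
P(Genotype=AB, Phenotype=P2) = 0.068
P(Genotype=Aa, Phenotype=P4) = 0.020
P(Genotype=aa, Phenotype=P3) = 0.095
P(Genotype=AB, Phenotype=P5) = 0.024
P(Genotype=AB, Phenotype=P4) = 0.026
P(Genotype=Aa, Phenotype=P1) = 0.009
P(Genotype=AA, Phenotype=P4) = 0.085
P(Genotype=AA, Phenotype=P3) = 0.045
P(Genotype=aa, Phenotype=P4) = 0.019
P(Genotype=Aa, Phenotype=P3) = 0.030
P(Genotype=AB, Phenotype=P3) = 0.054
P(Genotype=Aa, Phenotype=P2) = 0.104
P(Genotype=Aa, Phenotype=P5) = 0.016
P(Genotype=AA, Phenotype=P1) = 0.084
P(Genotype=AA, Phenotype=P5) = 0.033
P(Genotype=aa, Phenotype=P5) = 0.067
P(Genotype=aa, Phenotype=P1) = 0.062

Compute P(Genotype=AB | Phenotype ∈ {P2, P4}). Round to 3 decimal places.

P(Phenotype=P2) = 0.052 + 0.104 + 0.095 + 0.068 = 0.319.
P(Phenotype=P4) = 0.085 + 0.020 + 0.019 + 0.026 = 0.150.
P(Phenotype ∈ {P2, P4}) = 0.319 + 0.150 = 0.469; P(Genotype=AB, Phenotype ∈ {P2, P4}) = 0.068 + 0.026 = 0.094.
P(Genotype=AB | Phenotype ∈ {P2, P4}) = 0.094/0.469 = 0.200.

0.200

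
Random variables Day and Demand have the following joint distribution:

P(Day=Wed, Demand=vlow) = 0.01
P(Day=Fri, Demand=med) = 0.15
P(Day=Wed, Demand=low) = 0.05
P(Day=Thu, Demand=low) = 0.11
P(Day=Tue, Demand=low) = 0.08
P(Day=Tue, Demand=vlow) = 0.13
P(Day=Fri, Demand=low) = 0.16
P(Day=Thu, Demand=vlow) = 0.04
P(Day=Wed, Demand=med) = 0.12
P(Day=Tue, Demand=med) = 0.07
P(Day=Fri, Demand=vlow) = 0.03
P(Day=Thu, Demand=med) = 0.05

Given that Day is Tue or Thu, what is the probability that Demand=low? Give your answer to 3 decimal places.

P(Day=Tue) = 0.13 + 0.08 + 0.07 = 0.28.
P(Day=Thu) = 0.04 + 0.11 + 0.05 = 0.20.
P(Day ∈ {Tue, Thu}) = 0.28 + 0.20 = 0.48; P(Demand=low, Day ∈ {Tue, Thu}) = 0.08 + 0.11 = 0.19.
P(Demand=low | Day ∈ {Tue, Thu}) = 0.19/0.48 = 0.396.

0.396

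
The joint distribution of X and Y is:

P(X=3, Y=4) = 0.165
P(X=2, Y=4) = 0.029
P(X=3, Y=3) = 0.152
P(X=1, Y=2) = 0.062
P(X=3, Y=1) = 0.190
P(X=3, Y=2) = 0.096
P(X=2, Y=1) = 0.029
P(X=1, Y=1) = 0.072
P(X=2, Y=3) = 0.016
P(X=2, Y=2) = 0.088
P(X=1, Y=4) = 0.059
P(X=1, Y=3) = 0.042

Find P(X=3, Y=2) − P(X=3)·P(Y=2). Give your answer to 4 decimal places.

P(X=3) = 0.190 + 0.096 + 0.152 + 0.165 = 0.603.
P(Y=2) = 0.062 + 0.088 + 0.096 = 0.246.
P(X=3, Y=2) − P(X=3)P(Y=2) = 0.096 − 0.603×0.246 = -0.0523.

-0.0523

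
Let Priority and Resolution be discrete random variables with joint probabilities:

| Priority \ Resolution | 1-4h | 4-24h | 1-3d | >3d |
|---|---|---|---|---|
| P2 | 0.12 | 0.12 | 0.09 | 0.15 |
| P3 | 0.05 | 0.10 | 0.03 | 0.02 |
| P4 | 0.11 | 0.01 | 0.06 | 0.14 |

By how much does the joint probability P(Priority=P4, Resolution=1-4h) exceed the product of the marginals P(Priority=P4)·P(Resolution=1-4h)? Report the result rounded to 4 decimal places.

P(Priority=P4) = 0.11 + 0.01 + 0.06 + 0.14 = 0.32.
P(Resolution=1-4h) = 0.12 + 0.05 + 0.11 = 0.28.
P(Priority=P4, Resolution=1-4h) − P(Priority=P4)P(Resolution=1-4h) = 0.11 − 0.32×0.28 = 0.0204.

0.0204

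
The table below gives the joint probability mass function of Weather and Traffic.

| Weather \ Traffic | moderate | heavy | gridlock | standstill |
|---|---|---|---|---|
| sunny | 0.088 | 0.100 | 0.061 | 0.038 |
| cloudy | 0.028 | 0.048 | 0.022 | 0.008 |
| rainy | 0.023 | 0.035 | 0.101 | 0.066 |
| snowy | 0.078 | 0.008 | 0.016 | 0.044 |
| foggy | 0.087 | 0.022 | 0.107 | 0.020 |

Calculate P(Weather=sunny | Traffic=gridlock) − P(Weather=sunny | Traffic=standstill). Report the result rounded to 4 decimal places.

P(Traffic=gridlock) = 0.061 + 0.022 + 0.101 + 0.016 + 0.107 = 0.307; P(Weather=sunny | Traffic=gridlock) = 0.061/0.307 = 0.19870.
P(Traffic=standstill) = 0.038 + 0.008 + 0.066 + 0.044 + 0.020 = 0.176; P(Weather=sunny | Traffic=standstill) = 0.038/0.176 = 0.21591.
Difference = -0.0172.

-0.0172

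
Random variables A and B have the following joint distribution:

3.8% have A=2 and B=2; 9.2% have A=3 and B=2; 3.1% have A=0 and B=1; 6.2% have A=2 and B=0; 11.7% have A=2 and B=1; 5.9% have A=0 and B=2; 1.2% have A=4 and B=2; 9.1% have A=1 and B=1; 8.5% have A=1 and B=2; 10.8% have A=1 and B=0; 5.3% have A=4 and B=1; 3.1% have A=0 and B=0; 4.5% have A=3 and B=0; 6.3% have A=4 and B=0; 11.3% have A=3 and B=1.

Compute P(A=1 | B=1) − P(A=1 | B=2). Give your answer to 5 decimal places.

P(B=1) = 0.031 + 0.091 + 0.117 + 0.113 + 0.053 = 0.405; P(A=1 | B=1) = 0.091/0.405 = 0.224691.
P(B=2) = 0.059 + 0.085 + 0.038 + 0.092 + 0.012 = 0.286; P(A=1 | B=2) = 0.085/0.286 = 0.297203.
Difference = -0.07251.

-0.07251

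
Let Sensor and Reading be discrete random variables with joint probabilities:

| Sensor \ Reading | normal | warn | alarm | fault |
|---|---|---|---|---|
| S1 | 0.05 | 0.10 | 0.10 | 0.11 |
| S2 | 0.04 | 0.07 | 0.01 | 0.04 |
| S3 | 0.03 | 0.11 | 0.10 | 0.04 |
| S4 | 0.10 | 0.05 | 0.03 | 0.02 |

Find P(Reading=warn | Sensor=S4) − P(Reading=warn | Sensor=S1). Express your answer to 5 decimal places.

P(Sensor=S4) = 0.10 + 0.05 + 0.03 + 0.02 = 0.20; P(Reading=warn | Sensor=S4) = 0.05/0.20 = 0.250000.
P(Sensor=S1) = 0.05 + 0.10 + 0.10 + 0.11 = 0.36; P(Reading=warn | Sensor=S1) = 0.10/0.36 = 0.277778.
Difference = -0.02778.

-0.02778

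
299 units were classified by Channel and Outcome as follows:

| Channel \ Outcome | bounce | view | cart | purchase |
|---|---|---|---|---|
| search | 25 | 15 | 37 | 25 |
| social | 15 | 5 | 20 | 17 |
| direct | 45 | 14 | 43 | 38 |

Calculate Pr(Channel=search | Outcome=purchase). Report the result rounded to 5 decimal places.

0.31250

Total with Outcome=purchase: 25 + 17 + 38 = 80.
P(Channel=search | Outcome=purchase) = 25/80 = 0.31250.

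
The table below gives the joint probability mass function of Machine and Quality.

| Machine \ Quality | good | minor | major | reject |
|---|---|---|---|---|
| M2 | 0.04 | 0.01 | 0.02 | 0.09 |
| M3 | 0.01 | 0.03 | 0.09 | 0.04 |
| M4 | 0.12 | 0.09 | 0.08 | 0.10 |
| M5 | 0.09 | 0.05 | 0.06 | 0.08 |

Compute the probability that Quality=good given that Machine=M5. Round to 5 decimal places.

0.32143

P(Machine=M5) = 0.09 + 0.05 + 0.06 + 0.08 = 0.28.
P(Quality=good | Machine=M5) = 0.09/0.28 = 0.32143.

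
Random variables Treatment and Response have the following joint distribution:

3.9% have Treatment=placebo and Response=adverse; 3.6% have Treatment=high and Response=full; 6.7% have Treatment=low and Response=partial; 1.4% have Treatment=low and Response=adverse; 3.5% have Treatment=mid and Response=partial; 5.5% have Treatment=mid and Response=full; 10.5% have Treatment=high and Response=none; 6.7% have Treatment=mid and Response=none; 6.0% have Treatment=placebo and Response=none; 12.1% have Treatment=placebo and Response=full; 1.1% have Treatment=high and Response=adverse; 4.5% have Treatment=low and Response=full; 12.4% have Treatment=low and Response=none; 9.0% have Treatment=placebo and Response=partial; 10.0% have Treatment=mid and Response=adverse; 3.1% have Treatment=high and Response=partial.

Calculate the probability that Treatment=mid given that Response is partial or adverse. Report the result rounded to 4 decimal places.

0.3488

P(Response=partial) = 0.090 + 0.067 + 0.035 + 0.031 = 0.223.
P(Response=adverse) = 0.039 + 0.014 + 0.100 + 0.011 = 0.164.
P(Response ∈ {partial, adverse}) = 0.223 + 0.164 = 0.387; P(Treatment=mid, Response ∈ {partial, adverse}) = 0.035 + 0.100 = 0.135.
P(Treatment=mid | Response ∈ {partial, adverse}) = 0.135/0.387 = 0.3488.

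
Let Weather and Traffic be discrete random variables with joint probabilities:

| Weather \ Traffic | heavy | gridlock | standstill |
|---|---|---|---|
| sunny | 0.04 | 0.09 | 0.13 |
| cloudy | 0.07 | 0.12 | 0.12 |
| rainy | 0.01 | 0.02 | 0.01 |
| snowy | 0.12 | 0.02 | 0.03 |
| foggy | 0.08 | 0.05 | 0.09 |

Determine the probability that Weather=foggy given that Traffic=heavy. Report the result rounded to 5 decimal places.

P(Traffic=heavy) = 0.04 + 0.07 + 0.01 + 0.12 + 0.08 = 0.32.
P(Weather=foggy | Traffic=heavy) = 0.08/0.32 = 0.25000.

0.25000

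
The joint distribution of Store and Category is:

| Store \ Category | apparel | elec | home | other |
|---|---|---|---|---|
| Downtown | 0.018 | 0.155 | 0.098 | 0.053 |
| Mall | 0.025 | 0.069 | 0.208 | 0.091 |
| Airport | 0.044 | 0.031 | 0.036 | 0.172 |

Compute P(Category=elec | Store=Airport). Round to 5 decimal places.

0.10954

P(Store=Airport) = 0.044 + 0.031 + 0.036 + 0.172 = 0.283.
P(Category=elec | Store=Airport) = 0.031/0.283 = 0.10954.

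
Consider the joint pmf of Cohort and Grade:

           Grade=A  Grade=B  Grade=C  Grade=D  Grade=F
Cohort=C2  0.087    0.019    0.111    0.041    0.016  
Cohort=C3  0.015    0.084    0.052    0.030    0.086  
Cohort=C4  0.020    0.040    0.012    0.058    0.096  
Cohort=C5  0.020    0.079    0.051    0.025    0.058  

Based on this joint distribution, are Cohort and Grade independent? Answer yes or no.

P(Cohort=C2) = 0.274 and P(Grade=F) = 0.256, so their product is 0.07014, but P(Cohort=C2, Grade=F) = 0.016. Since these differ, Cohort and Grade are not independent.

no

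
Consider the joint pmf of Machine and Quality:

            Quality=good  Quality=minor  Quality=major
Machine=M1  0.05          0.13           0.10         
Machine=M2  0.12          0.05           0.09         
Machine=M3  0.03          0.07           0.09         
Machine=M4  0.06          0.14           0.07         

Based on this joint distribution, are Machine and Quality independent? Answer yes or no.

no

P(Machine=M2) = 0.26 and P(Quality=good) = 0.26, so their product is 0.0676, but P(Machine=M2, Quality=good) = 0.12. Since these differ, Machine and Quality are not independent.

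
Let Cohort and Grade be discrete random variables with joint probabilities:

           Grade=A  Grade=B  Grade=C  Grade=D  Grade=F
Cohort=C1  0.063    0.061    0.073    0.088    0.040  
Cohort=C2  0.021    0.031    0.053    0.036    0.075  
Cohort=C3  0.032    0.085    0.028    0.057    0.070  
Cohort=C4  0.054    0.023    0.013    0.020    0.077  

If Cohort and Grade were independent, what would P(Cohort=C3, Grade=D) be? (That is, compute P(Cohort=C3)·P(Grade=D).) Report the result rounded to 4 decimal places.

0.0547

P(Cohort=C3) = 0.032 + 0.085 + 0.028 + 0.057 + 0.070 = 0.272.
P(Grade=D) = 0.088 + 0.036 + 0.057 + 0.020 = 0.201.
Product: 0.272 × 0.201 = 0.0547.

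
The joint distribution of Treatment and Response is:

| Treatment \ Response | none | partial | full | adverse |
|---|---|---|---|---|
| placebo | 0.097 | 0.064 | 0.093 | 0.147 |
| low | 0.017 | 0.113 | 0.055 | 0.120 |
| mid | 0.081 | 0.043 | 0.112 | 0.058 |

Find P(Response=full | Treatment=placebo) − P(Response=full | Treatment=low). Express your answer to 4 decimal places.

0.0516

P(Treatment=placebo) = 0.097 + 0.064 + 0.093 + 0.147 = 0.401; P(Response=full | Treatment=placebo) = 0.093/0.401 = 0.23192.
P(Treatment=low) = 0.017 + 0.113 + 0.055 + 0.120 = 0.305; P(Response=full | Treatment=low) = 0.055/0.305 = 0.18033.
Difference = 0.0516.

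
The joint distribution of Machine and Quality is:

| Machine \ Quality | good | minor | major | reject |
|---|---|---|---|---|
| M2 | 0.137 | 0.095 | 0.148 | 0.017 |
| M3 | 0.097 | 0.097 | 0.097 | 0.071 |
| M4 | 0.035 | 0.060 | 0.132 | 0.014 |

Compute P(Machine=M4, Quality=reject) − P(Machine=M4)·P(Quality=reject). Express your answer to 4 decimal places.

-0.0106

P(Machine=M4) = 0.035 + 0.060 + 0.132 + 0.014 = 0.241.
P(Quality=reject) = 0.017 + 0.071 + 0.014 = 0.102.
P(Machine=M4, Quality=reject) − P(Machine=M4)P(Quality=reject) = 0.014 − 0.241×0.102 = -0.0106.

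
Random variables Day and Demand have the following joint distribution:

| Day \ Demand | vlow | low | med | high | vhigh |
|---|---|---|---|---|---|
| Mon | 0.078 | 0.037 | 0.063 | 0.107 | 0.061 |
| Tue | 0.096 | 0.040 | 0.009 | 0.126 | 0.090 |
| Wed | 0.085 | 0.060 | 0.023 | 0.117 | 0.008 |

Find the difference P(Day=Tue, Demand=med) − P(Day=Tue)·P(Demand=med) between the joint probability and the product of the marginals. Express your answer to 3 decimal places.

P(Day=Tue) = 0.096 + 0.040 + 0.009 + 0.126 + 0.090 = 0.361.
P(Demand=med) = 0.063 + 0.009 + 0.023 = 0.095.
P(Day=Tue, Demand=med) − P(Day=Tue)P(Demand=med) = 0.009 − 0.361×0.095 = -0.025.

-0.025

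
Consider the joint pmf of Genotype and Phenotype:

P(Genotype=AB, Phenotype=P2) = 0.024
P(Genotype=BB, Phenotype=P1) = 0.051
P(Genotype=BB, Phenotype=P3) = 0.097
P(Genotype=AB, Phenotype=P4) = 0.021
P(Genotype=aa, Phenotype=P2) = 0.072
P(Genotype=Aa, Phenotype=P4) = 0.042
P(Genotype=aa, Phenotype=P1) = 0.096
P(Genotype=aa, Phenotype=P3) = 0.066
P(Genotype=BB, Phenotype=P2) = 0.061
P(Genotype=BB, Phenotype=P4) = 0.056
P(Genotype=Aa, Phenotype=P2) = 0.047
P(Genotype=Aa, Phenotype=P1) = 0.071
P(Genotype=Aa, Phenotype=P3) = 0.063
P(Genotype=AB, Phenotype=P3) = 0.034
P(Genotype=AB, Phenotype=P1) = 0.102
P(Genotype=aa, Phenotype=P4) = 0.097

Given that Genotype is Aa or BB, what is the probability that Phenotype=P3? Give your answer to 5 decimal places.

0.32787

P(Genotype=Aa) = 0.071 + 0.047 + 0.063 + 0.042 = 0.223.
P(Genotype=BB) = 0.051 + 0.061 + 0.097 + 0.056 = 0.265.
P(Genotype ∈ {Aa, BB}) = 0.223 + 0.265 = 0.488; P(Phenotype=P3, Genotype ∈ {Aa, BB}) = 0.063 + 0.097 = 0.160.
P(Phenotype=P3 | Genotype ∈ {Aa, BB}) = 0.160/0.488 = 0.32787.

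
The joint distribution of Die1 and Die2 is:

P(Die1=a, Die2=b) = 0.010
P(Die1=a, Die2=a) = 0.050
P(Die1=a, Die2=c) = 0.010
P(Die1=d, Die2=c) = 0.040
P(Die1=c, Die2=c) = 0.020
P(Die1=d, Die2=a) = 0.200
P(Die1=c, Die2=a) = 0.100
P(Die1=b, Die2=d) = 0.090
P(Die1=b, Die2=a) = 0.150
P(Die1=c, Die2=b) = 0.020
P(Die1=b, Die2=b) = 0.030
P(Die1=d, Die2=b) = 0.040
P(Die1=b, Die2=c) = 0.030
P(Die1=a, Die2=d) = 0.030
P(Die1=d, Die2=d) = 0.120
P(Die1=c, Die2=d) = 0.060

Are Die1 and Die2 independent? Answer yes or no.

Every cell satisfies P(Die1,Die2) = P(Die1)·P(Die2). For instance P(Die1=d) = 0.400, P(Die2=b) = 0.100, and 0.400×0.100 = 0.040 matches the joint entry. So Die1 and Die2 are independent.

yes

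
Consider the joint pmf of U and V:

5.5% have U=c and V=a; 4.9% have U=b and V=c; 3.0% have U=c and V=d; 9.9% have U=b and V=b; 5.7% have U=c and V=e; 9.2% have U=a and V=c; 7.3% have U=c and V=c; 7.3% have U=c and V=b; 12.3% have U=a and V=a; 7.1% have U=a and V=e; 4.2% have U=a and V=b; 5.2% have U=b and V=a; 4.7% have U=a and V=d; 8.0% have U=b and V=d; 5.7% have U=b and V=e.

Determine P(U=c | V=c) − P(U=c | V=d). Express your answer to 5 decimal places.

0.15004

P(V=c) = 0.092 + 0.049 + 0.073 = 0.214; P(U=c | V=c) = 0.073/0.214 = 0.341121.
P(V=d) = 0.047 + 0.080 + 0.030 = 0.157; P(U=c | V=d) = 0.030/0.157 = 0.191083.
Difference = 0.15004.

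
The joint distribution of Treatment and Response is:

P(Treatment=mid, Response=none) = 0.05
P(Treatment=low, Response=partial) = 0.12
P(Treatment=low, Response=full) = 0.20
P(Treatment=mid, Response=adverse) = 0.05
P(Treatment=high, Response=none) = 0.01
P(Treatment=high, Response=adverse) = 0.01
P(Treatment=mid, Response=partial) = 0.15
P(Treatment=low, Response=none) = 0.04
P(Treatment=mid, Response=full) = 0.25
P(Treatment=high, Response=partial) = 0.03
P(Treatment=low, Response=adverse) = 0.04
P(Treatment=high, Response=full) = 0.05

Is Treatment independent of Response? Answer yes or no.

Every cell satisfies P(Treatment,Response) = P(Treatment)·P(Response). For instance P(Treatment=mid) = 0.50, P(Response=adverse) = 0.10, and 0.50×0.10 = 0.05 matches the joint entry. So Treatment and Response are independent.

yes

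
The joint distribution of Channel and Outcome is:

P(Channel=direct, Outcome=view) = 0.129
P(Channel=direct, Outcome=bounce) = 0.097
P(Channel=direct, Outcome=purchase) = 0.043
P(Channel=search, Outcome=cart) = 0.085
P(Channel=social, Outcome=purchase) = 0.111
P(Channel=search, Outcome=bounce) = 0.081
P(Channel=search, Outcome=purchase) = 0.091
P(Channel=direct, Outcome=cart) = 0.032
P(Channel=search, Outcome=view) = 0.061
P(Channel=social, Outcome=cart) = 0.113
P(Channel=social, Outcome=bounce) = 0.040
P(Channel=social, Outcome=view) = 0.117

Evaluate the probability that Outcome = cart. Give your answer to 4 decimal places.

P(Outcome=cart) = 0.085 + 0.113 + 0.032 = 0.230.

0.2300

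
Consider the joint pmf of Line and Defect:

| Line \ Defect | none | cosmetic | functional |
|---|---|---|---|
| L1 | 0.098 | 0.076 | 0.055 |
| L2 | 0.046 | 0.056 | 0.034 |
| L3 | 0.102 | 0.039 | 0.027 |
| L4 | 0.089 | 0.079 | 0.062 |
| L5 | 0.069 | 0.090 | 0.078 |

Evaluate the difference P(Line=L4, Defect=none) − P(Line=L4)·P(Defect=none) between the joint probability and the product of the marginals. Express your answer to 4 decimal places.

-0.0039

P(Line=L4) = 0.089 + 0.079 + 0.062 = 0.230.
P(Defect=none) = 0.098 + 0.046 + 0.102 + 0.089 + 0.069 = 0.404.
P(Line=L4, Defect=none) − P(Line=L4)P(Defect=none) = 0.089 − 0.230×0.404 = -0.0039.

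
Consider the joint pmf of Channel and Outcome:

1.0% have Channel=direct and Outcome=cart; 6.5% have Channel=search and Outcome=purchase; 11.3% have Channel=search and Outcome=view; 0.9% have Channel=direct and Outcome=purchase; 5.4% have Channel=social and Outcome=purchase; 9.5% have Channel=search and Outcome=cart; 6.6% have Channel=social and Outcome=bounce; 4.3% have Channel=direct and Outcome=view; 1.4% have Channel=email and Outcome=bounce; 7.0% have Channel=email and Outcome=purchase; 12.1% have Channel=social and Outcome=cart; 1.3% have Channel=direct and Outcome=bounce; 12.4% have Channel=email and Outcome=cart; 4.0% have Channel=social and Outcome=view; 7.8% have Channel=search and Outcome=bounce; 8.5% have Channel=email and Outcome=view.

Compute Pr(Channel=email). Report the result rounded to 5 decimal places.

0.29300

P(Channel=email) = 0.014 + 0.085 + 0.124 + 0.070 = 0.293.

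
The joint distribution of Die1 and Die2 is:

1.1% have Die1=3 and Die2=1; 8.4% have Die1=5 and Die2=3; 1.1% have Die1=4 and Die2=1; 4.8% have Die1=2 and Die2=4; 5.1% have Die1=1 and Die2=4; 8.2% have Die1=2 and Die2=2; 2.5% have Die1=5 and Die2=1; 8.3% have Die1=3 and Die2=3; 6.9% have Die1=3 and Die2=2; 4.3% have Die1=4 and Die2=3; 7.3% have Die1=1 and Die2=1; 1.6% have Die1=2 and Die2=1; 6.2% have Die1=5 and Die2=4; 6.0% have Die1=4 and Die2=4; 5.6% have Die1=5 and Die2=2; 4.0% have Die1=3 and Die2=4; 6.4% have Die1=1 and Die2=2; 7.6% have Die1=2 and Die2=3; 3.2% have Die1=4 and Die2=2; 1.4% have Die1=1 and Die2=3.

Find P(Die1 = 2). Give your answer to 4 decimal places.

0.2220

P(Die1=2) = 0.016 + 0.082 + 0.076 + 0.048 = 0.222.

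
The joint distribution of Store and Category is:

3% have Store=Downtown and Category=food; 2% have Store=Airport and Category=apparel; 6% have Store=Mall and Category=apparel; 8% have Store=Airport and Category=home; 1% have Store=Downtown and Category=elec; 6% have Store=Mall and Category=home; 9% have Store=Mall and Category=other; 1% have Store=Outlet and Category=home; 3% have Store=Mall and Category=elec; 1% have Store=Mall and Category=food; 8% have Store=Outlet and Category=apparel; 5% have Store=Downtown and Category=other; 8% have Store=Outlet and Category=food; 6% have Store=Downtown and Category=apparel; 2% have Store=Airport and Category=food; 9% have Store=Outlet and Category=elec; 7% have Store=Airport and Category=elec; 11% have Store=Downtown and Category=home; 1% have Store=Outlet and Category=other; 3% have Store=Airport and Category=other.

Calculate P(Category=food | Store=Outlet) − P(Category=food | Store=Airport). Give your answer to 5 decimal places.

0.20539

P(Store=Outlet) = 0.08 + 0.08 + 0.09 + 0.01 + 0.01 = 0.27; P(Category=food | Store=Outlet) = 0.08/0.27 = 0.296296.
P(Store=Airport) = 0.02 + 0.02 + 0.07 + 0.08 + 0.03 = 0.22; P(Category=food | Store=Airport) = 0.02/0.22 = 0.090909.
Difference = 0.20539.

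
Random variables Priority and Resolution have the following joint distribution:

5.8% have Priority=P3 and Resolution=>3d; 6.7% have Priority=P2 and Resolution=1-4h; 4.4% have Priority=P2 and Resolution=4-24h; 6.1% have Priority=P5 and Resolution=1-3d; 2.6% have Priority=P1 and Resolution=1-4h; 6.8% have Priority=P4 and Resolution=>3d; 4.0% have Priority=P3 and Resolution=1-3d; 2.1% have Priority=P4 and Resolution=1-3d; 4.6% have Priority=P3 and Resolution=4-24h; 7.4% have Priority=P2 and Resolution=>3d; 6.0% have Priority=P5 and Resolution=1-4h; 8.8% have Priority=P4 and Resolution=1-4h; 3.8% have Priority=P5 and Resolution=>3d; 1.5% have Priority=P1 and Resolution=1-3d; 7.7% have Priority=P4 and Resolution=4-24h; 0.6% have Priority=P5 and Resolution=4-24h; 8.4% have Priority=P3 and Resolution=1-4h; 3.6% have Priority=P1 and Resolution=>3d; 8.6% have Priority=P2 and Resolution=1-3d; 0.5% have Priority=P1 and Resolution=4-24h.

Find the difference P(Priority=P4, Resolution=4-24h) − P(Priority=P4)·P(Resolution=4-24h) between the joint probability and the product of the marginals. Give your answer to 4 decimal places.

0.0318

P(Priority=P4) = 0.088 + 0.077 + 0.021 + 0.068 = 0.254.
P(Resolution=4-24h) = 0.005 + 0.044 + 0.046 + 0.077 + 0.006 = 0.178.
P(Priority=P4, Resolution=4-24h) − P(Priority=P4)P(Resolution=4-24h) = 0.077 − 0.254×0.178 = 0.0318.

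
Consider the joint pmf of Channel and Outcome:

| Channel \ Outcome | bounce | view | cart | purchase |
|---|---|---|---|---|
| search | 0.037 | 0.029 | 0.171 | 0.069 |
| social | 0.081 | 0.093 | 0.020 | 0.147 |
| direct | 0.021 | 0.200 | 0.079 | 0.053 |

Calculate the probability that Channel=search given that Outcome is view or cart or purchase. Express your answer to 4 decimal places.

P(Outcome=view) = 0.029 + 0.093 + 0.200 = 0.322.
P(Outcome=cart) = 0.171 + 0.020 + 0.079 = 0.270.
P(Outcome=purchase) = 0.069 + 0.147 + 0.053 = 0.269.
P(Outcome ∈ {view, cart, purchase}) = 0.322 + 0.270 + 0.269 = 0.861; P(Channel=search, Outcome ∈ {view, cart, purchase}) = 0.029 + 0.171 + 0.069 = 0.269.
P(Channel=search | Outcome ∈ {view, cart, purchase}) = 0.269/0.861 = 0.3124.

0.3124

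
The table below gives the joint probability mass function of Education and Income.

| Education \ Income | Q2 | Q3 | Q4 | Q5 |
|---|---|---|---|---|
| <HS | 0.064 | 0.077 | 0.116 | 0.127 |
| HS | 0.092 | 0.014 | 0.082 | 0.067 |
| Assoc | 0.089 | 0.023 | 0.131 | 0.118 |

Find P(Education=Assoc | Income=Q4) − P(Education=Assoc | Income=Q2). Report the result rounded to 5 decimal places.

P(Income=Q4) = 0.116 + 0.082 + 0.131 = 0.329; P(Education=Assoc | Income=Q4) = 0.131/0.329 = 0.398176.
P(Income=Q2) = 0.064 + 0.092 + 0.089 = 0.245; P(Education=Assoc | Income=Q2) = 0.089/0.245 = 0.363265.
Difference = 0.03491.

0.03491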